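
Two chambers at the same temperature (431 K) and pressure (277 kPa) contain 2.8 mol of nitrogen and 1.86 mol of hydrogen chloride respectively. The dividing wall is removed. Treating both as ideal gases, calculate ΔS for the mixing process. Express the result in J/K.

ΔS_mix = 26.1 J/K

Mole fractions: x_A = 2.8/4.66 = 0.601, x_B = 0.399.
ΔS_mix = −R(n_A ln x_A + n_B ln x_B) = −8.314 × (2.8 ln 0.601 + 1.86 ln 0.399) = 26.1 J/K.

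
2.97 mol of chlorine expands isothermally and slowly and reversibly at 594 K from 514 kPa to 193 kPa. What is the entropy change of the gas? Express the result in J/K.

For an isothermal ideal gas ΔS_gas = nR ln(P₁/P₂) = 2.97 × 8.314 × ln(514/193) = 24.2 J/K.

ΔS_gas = 24.2 J/K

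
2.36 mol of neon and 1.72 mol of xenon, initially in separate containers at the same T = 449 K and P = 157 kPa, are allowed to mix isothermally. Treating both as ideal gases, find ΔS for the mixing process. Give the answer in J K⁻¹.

ΔS_mix = 23.1 J/K

Mole fractions: x_A = 2.36/4.08 = 0.578, x_B = 0.422.
ΔS_mix = −R(n_A ln x_A + n_B ln x_B) = −8.314 × (2.36 ln 0.578 + 1.72 ln 0.422) = 23.1 J/K.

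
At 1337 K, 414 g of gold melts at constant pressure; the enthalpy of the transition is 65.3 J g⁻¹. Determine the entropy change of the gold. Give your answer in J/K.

Heat absorbed by the substance: Q = mL = 414 × 65.3 = 27034.2 J.
At constant T, ΔS = Q_rev/T = 27034.2 / 1337 = 20.2 J/K.

ΔS = 20.2 J/K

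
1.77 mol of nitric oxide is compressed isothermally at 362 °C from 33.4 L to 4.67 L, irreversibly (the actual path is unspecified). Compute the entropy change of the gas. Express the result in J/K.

Entropy is a state function, so ΔS_gas depends only on the end states.
For an isothermal ideal gas ΔS_gas = nR ln(V₂/V₁) = 1.77 × 8.314 × ln(4.67/33.4) = -29 J/K.

ΔS_gas = -29 J/K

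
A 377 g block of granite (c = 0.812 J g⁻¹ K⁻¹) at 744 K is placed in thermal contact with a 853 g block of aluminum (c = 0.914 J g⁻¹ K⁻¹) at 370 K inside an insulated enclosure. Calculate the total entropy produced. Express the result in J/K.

Energy balance: T_f = (m₁c₁T₁ + m₂c₂T₂)/(m₁c₁ + m₂c₂) = 475.45 K.
ΔS₁ = m₁c₁ ln(T_f/T₁) = 306.124 × ln(475.45/744) = -137.1 J/K.
ΔS₂ = m₂c₂ ln(T_f/T₂) = 779.642 × ln(475.45/370) = 195.5 J/K.
ΔS_total = -137.1 + 195.5 = 58.4 J/K.

ΔS_total = 58.4 J/K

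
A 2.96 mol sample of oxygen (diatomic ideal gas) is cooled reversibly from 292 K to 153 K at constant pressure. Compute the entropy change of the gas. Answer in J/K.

At constant pressure, ΔS = nC_p ln(T₂/T₁) with C_p = 7R/2 = 29.1 J mol⁻¹ K⁻¹.
ΔS = 2.96 × 29.1 × ln(153/292) = -55.7 J/K.

ΔS = -55.7 J/K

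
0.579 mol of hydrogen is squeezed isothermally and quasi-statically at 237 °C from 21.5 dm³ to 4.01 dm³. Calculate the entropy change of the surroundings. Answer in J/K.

For an isothermal ideal gas ΔS_gas = nR ln(V₂/V₁) = 0.579 × 8.314 × ln(4.01/21.5) = -8.08 J/K.
The process is reversible, so ΔS_surr = −ΔS_gas = 8.08 J/K and ΔS_universe = 0.

ΔS_surr = 8.08 J/K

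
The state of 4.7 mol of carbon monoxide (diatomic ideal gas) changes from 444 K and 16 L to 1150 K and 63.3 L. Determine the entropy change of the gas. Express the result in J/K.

ΔS = 147 J/K

Entropy is a state function: ΔS = nC_V ln(T₂/T₁) + nR ln(V₂/V₁), with C_V = 5R/2 = 20.79 J mol⁻¹ K⁻¹ for a diatomic ideal gas.
ΔS = 4.7 × [20.79 × ln(1150/444) + 8.314 × ln(63.3/16)] = 147 J/K.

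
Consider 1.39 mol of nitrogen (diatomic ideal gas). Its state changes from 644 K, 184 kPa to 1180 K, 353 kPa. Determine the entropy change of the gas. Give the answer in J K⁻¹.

ΔS = nC_p ln(T₂/T₁) − nR ln(P₂/P₁), with C_p = 7R/2 = 29.1 J mol⁻¹ K⁻¹ for a diatomic ideal gas.
ΔS = 1.39 × [29.1 × ln(1180/644) − 8.314 × ln(353/184)] = 17 J/K.

ΔS = 17 J/K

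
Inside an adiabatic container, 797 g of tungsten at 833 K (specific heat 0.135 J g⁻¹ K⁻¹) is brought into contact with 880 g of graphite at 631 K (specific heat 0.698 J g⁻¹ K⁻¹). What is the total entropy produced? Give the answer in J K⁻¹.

Energy balance: T_f = (m₁c₁T₁ + m₂c₂T₂)/(m₁c₁ + m₂c₂) = 661.11 K.
ΔS₁ = m₁c₁ ln(T_f/T₁) = 107.595 × ln(661.11/833) = -24.867 J/K.
ΔS₂ = m₂c₂ ln(T_f/T₂) = 614.24 × ln(661.11/631) = 28.632 J/K.
ΔS_total = -24.867 + 28.632 = 3.77 J/K.

ΔS_total = 3.77 J/K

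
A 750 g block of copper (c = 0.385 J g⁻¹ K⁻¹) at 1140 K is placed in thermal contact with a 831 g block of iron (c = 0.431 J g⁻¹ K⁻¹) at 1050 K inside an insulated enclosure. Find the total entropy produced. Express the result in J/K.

ΔS_total = 0.542 J/K

Energy balance: T_f = (m₁c₁T₁ + m₂c₂T₂)/(m₁c₁ + m₂c₂) = 1090.2 K.
ΔS₁ = m₁c₁ ln(T_f/T₁) = 288.75 × ln(1090.2/1140) = -12.905 J/K.
ΔS₂ = m₂c₂ ln(T_f/T₂) = 358.161 × ln(1090.2/1050) = 13.447 J/K.
ΔS_total = -12.905 + 13.447 = 0.542 J/K.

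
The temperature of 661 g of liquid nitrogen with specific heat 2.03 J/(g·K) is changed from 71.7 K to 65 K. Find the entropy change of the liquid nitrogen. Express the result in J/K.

ΔS = -132 J/K

ΔS = ∫dQ_rev/T = m c ln(T₂/T₁) = 661 × 2.03 × ln(65/71.7) = -132 J/K.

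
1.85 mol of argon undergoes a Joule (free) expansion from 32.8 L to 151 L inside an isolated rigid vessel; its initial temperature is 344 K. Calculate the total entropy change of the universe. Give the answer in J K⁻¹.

No heat is exchanged and no work is done, so the ideal-gas temperature stays constant.
Entropy is a state function; using a reversible isothermal path, ΔS_gas = nR ln(V₂/V₁) = 1.85 × 8.314 × ln(151/32.8) = 23.5 J/K.
The insulated surroundings exchange no heat, so ΔS_surr = 0 and ΔS_universe = ΔS_gas.

ΔS_universe = 23.5 J/K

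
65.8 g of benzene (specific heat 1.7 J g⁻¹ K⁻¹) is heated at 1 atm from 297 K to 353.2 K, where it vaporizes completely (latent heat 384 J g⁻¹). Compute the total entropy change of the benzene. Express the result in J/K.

Warming step: ΔS₁ = m c ln(T_tr/T_i) = 65.8 × 1.7 × ln(353.2/297) = 19.39 J/K.
Phase change: ΔS₂ = +mL/T_tr = 65.8 × 384 / 353.2 = 71.54 J/K.
ΔS_total = (19.39) + (71.54) = 90.9 J/K.

ΔS = 90.9 J/K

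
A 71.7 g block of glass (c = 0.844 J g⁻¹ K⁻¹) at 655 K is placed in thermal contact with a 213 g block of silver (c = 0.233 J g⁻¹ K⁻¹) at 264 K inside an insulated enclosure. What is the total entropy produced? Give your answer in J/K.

ΔS_total = 10.6 J/K

Energy balance: T_f = (m₁c₁T₁ + m₂c₂T₂)/(m₁c₁ + m₂c₂) = 478.82 K.
ΔS₁ = m₁c₁ ln(T_f/T₁) = 60.5148 × ln(478.82/655) = -18.96 J/K.
ΔS₂ = m₂c₂ ln(T_f/T₂) = 49.629 × ln(478.82/264) = 29.55 J/K.
ΔS_total = -18.96 + 29.55 = 10.6 J/K.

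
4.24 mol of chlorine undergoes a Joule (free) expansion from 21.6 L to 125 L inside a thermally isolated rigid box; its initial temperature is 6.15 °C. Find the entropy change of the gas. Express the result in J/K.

For an ideal gas in free expansion Q = 0 and W = 0, so T is unchanged.
Entropy is a state function; using a reversible isothermal path, ΔS_gas = nR ln(V₂/V₁) = 4.24 × 8.314 × ln(125/21.6) = 61.9 J/K.

ΔS_gas = 61.9 J/K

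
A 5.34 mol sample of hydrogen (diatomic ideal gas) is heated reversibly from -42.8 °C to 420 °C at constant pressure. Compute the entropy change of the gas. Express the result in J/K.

ΔS = 171 J/K

In kelvin: T₁ = 230.35 K, T₂ = 693.15 K. At constant pressure, ΔS = nC_p ln(T₂/T₁) with C_p = 7R/2 = 29.1 J mol⁻¹ K⁻¹.
ΔS = 5.34 × 29.1 × ln(693.15/230.35) = 171 J/K.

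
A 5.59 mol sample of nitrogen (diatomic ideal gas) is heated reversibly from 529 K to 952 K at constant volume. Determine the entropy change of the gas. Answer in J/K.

At constant volume, ΔS = nC_V ln(T₂/T₁) with C_V = 5R/2 = 20.79 J mol⁻¹ K⁻¹.
ΔS = 5.59 × 20.79 × ln(952/529) = 68.3 J/K.

ΔS = 68.3 J/K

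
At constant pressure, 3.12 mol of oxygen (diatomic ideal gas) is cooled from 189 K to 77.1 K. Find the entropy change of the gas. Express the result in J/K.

ΔS = -81.4 J/K

At constant pressure, ΔS = nC_p ln(T₂/T₁) with C_p = 7R/2 = 29.1 J mol⁻¹ K⁻¹.
ΔS = 3.12 × 29.1 × ln(77.1/189) = -81.4 J/K.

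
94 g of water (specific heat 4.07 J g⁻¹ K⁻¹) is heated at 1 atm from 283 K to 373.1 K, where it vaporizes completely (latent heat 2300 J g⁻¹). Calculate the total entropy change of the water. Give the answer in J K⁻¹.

ΔS = 685 J/K

Warming step: ΔS₁ = m c ln(T_tr/T_i) = 94 × 4.07 × ln(373.1/283) = 105.7 J/K.
Phase change: ΔS₂ = +mL/T_tr = 94 × 2300 / 373.1 = 579.5 J/K.
ΔS_total = (105.7) + (579.5) = 685 J/K.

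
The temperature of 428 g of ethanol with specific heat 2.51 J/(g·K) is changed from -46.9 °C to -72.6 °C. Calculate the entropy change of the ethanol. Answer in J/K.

In kelvin: T₁ = 226.25 K, T₂ = 200.55 K. ΔS = ∫dQ_rev/T = m c ln(T₂/T₁) = 428 × 2.51 × ln(200.55/226.25) = -130 J/K.

ΔS = -130 J/K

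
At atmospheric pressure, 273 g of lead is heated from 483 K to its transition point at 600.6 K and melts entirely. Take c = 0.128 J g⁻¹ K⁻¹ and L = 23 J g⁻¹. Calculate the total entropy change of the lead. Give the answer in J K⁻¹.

ΔS = 18.1 J/K

Warming step: ΔS₁ = m c ln(T_tr/T_i) = 273 × 0.128 × ln(600.6/483) = 7.615 J/K.
Phase change: ΔS₂ = +mL/T_tr = 273 × 23 / 600.6 = 10.45 J/K.
ΔS_total = (7.615) + (10.45) = 18.1 J/K.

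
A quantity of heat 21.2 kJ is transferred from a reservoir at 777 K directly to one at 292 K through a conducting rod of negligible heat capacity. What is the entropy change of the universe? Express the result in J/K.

ΔS_total = 45.3 J/K

ΔS_hot = −Q/T_H = −21200/777 = -27.28 J/K and ΔS_cold = +Q/T_C = 21200/292 = 72.6 J/K.
ΔS_total = -27.28 + 72.6 = 45.3 J/K, positive as the second law requires.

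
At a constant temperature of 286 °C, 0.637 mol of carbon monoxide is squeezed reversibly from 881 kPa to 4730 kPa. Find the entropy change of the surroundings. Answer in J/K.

For an isothermal ideal gas ΔS_gas = nR ln(P₁/P₂) = 0.637 × 8.314 × ln(881/4730) = -8.9 J/K.
The process is reversible, so ΔS_surr = −ΔS_gas = 8.9 J/K and ΔS_universe = 0.

ΔS_surr = 8.9 J/K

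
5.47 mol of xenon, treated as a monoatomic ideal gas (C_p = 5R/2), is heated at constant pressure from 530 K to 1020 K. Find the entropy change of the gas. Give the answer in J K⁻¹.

At constant pressure, ΔS = nC_p ln(T₂/T₁) with C_p = 5R/2 = 20.79 J mol⁻¹ K⁻¹.
ΔS = 5.47 × 20.79 × ln(1020/530) = 74.4 J/K.

ΔS = 74.4 J/K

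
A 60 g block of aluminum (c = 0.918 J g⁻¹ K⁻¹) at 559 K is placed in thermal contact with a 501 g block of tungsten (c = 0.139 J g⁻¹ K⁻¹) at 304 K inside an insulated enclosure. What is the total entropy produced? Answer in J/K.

Energy balance: T_f = (m₁c₁T₁ + m₂c₂T₂)/(m₁c₁ + m₂c₂) = 416.62 K.
ΔS₁ = m₁c₁ ln(T_f/T₁) = 55.08 × ln(416.62/559) = -16.193 J/K.
ΔS₂ = m₂c₂ ln(T_f/T₂) = 69.639 × ln(416.62/304) = 21.946 J/K.
ΔS_total = -16.193 + 21.946 = 5.75 J/K.

ΔS_total = 5.75 J/K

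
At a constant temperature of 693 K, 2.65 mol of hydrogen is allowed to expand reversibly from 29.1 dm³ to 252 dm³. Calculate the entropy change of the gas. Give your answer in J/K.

For an isothermal ideal gas ΔS_gas = nR ln(V₂/V₁) = 2.65 × 8.314 × ln(252/29.1) = 47.6 J/K.

ΔS_gas = 47.6 J/K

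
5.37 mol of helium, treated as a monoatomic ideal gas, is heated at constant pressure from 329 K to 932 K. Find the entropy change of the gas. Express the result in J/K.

At constant pressure, ΔS = nC_p ln(T₂/T₁) with C_p = 5R/2 = 20.79 J mol⁻¹ K⁻¹.
ΔS = 5.37 × 20.79 × ln(932/329) = 116 J/K.

ΔS = 116 J/K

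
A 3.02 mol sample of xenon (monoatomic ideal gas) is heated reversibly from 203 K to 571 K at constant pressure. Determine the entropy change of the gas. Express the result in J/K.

ΔS = 64.9 J/K

At constant pressure, ΔS = nC_p ln(T₂/T₁) with C_p = 5R/2 = 20.79 J mol⁻¹ K⁻¹.
ΔS = 3.02 × 20.79 × ln(571/203) = 64.9 J/K.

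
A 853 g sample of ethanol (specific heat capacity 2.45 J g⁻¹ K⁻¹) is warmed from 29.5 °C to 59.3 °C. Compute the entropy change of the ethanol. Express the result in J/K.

ΔS = 196 J/K

In kelvin: T₁ = 302.65 K, T₂ = 332.45 K. ΔS = ∫dQ_rev/T = m c ln(T₂/T₁) = 853 × 2.45 × ln(332.45/302.65) = 196 J/K.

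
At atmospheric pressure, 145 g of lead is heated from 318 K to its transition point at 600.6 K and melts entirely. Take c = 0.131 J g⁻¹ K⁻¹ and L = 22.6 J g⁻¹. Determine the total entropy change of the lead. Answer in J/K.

Warming step: ΔS₁ = m c ln(T_tr/T_i) = 145 × 0.131 × ln(600.6/318) = 12.08 J/K.
Phase change: ΔS₂ = +mL/T_tr = 145 × 22.6 / 600.6 = 5.456 J/K.
ΔS_total = (12.08) + (5.456) = 17.5 J/K.

ΔS = 17.5 J/K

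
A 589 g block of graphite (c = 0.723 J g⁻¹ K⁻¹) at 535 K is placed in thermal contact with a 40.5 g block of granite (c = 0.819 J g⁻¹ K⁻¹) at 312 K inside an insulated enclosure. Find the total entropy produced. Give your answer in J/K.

Energy balance: T_f = (m₁c₁T₁ + m₂c₂T₂)/(m₁c₁ + m₂c₂) = 518.89 K.
ΔS₁ = m₁c₁ ln(T_f/T₁) = 425.847 × ln(518.89/535) = -13.02 J/K.
ΔS₂ = m₂c₂ ln(T_f/T₂) = 33.1695 × ln(518.89/312) = 16.87 J/K.
ΔS_total = -13.02 + 16.87 = 3.85 J/K.

ΔS_total = 3.85 J/K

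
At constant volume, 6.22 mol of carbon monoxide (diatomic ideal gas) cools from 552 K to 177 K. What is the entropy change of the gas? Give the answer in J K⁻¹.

ΔS = -147 J/K

At constant volume, ΔS = nC_V ln(T₂/T₁) with C_V = 5R/2 = 20.79 J mol⁻¹ K⁻¹.
ΔS = 6.22 × 20.79 × ln(177/552) = -147 J/K.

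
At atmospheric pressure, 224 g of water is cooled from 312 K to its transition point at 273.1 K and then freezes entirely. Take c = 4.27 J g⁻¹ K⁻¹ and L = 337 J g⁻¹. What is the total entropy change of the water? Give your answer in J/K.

Cooling step: ΔS₁ = m c ln(T_tr/T_i) = 224 × 4.27 × ln(273.1/312) = -127.4 J/K.
Phase change: ΔS₂ = −mL/T_tr = −224 × 337 / 273.1 = -276.4 J/K.
ΔS_total = (-127.4) + (-276.4) = -404 J/K.

ΔS = -404 J/K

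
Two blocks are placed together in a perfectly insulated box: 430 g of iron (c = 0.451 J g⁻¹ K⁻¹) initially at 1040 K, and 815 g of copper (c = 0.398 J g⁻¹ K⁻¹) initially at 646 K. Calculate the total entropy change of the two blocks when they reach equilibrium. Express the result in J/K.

Energy balance: T_f = (m₁c₁T₁ + m₂c₂T₂)/(m₁c₁ + m₂c₂) = 793.42 K.
ΔS₁ = m₁c₁ ln(T_f/T₁) = 193.93 × ln(793.42/1040) = -52.48 J/K.
ΔS₂ = m₂c₂ ln(T_f/T₂) = 324.37 × ln(793.42/646) = 66.68 J/K.
ΔS_total = -52.48 + 66.68 = 14.2 J/K.

ΔS_total = 14.2 J/K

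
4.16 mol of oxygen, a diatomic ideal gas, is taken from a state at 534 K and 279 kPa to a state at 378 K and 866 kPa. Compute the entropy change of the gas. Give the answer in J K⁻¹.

ΔS = -81 J/K

ΔS = nC_p ln(T₂/T₁) − nR ln(P₂/P₁), with C_p = 7R/2 = 29.1 J mol⁻¹ K⁻¹ for a diatomic ideal gas.
ΔS = 4.16 × [29.1 × ln(378/534) − 8.314 × ln(866/279)] = -81 J/K.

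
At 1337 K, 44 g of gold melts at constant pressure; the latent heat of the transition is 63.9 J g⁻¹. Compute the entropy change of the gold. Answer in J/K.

ΔS = 2.1 J/K

Heat absorbed by the substance: Q = mL = 44 × 63.9 = 2811.6 J.
At constant T, ΔS = Q_rev/T = 2811.6 / 1337 = 2.1 J/K.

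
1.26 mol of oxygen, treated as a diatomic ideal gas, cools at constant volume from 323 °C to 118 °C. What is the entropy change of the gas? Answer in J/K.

In kelvin: T₁ = 596.15 K, T₂ = 391.15 K. At constant volume, ΔS = nC_V ln(T₂/T₁) with C_V = 5R/2 = 20.79 J mol⁻¹ K⁻¹.
ΔS = 1.26 × 20.79 × ln(391.15/596.15) = -11 J/K.

ΔS = -11 J/K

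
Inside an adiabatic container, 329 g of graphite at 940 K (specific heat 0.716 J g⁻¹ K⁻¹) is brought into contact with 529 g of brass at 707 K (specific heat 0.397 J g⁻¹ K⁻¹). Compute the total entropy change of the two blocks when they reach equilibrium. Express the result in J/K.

ΔS_total = 4.47 J/K

Energy balance: T_f = (m₁c₁T₁ + m₂c₂T₂)/(m₁c₁ + m₂c₂) = 830.18 K.
ΔS₁ = m₁c₁ ln(T_f/T₁) = 235.564 × ln(830.18/940) = -29.266 J/K.
ΔS₂ = m₂c₂ ln(T_f/T₂) = 210.013 × ln(830.18/707) = 33.731 J/K.
ΔS_total = -29.266 + 33.731 = 4.47 J/K.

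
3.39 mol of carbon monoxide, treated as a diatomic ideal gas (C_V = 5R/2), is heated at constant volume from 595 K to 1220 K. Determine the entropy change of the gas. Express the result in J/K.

ΔS = 50.6 J/K

At constant volume, ΔS = nC_V ln(T₂/T₁) with C_V = 5R/2 = 20.79 J mol⁻¹ K⁻¹.
ΔS = 3.39 × 20.79 × ln(1220/595) = 50.6 J/K.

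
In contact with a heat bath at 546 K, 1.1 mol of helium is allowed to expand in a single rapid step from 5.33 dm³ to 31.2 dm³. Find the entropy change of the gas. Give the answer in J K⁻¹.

Entropy is a state function, so ΔS_gas depends only on the end states.
For an isothermal ideal gas ΔS_gas = nR ln(V₂/V₁) = 1.1 × 8.314 × ln(31.2/5.33) = 16.2 J/K.

ΔS_gas = 16.2 J/K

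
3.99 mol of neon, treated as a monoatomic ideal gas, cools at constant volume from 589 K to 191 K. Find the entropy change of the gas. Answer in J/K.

ΔS = -56 J/K

At constant volume, ΔS = nC_V ln(T₂/T₁) with C_V = 3R/2 = 12.47 J mol⁻¹ K⁻¹.
ΔS = 3.99 × 12.47 × ln(191/589) = -56 J/K.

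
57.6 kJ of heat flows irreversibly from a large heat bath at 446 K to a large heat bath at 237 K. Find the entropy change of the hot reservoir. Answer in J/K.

ΔS_hot = -129 J/K

The hot reservoir loses heat Q, so ΔS_hot = −Q/T_H = −57600/446 = -129 J/K.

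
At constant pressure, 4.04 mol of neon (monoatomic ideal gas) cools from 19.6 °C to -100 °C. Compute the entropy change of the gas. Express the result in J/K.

In kelvin: T₁ = 292.75 K, T₂ = 173.15 K. At constant pressure, ΔS = nC_p ln(T₂/T₁) with C_p = 5R/2 = 20.79 J mol⁻¹ K⁻¹.
ΔS = 4.04 × 20.79 × ln(173.15/292.75) = -44.1 J/K.

ΔS = -44.1 J/K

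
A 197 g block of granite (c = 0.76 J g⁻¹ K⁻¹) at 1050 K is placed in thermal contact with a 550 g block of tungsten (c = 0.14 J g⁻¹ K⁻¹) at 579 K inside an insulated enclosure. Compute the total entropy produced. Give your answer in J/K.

Energy balance: T_f = (m₁c₁T₁ + m₂c₂T₂)/(m₁c₁ + m₂c₂) = 890.04 K.
ΔS₁ = m₁c₁ ln(T_f/T₁) = 149.72 × ln(890.04/1050) = -24.75 J/K.
ΔS₂ = m₂c₂ ln(T_f/T₂) = 77 × ln(890.04/579) = 33.11 J/K.
ΔS_total = -24.75 + 33.11 = 8.36 J/K.

ΔS_total = 8.36 J/K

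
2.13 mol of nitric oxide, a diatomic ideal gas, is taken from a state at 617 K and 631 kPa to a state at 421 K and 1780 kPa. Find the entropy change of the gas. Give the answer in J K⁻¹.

ΔS = nC_p ln(T₂/T₁) − nR ln(P₂/P₁), with C_p = 7R/2 = 29.1 J mol⁻¹ K⁻¹ for a diatomic ideal gas.
ΔS = 2.13 × [29.1 × ln(421/617) − 8.314 × ln(1780/631)] = -42.1 J/K.

ΔS = -42.1 J/K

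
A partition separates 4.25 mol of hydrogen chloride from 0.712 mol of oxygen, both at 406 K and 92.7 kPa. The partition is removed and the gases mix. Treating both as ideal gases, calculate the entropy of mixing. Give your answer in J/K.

ΔS_mix = 17 J/K

Mole fractions: x_A = 4.25/4.96 = 0.857, x_B = 0.143.
ΔS_mix = −R(n_A ln x_A + n_B ln x_B) = −8.314 × (4.25 ln 0.857 + 0.712 ln 0.143) = 17 J/K.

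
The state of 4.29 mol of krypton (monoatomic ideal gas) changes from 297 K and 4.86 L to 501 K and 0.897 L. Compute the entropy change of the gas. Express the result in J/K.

ΔS = -32.3 J/K

Entropy is a state function: ΔS = nC_V ln(T₂/T₁) + nR ln(V₂/V₁), with C_V = 3R/2 = 12.47 J mol⁻¹ K⁻¹ for a monoatomic ideal gas.
ΔS = 4.29 × [12.47 × ln(501/297) + 8.314 × ln(0.897/4.86)] = -32.3 J/K.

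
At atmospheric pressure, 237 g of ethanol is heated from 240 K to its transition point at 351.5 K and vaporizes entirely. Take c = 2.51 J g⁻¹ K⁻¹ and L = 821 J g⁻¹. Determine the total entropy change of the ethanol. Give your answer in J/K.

ΔS = 781 J/K

Warming step: ΔS₁ = m c ln(T_tr/T_i) = 237 × 2.51 × ln(351.5/240) = 227 J/K.
Phase change: ΔS₂ = +mL/T_tr = 237 × 821 / 351.5 = 553.6 J/K.
ΔS_total = (227) + (553.6) = 781 J/K.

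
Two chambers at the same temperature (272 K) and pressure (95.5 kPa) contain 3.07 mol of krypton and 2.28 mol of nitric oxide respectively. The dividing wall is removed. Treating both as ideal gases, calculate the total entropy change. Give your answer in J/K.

Mole fractions: x_A = 3.07/5.35 = 0.574, x_B = 0.426.
ΔS_mix = −R(n_A ln x_A + n_B ln x_B) = −8.314 × (3.07 ln 0.574 + 2.28 ln 0.426) = 30.3 J/K.

ΔS_mix = 30.3 J/K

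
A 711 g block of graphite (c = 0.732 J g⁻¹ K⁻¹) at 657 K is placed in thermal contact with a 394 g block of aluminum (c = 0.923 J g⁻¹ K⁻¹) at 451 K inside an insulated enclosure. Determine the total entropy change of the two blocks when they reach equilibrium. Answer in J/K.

ΔS_total = 14.7 J/K

Energy balance: T_f = (m₁c₁T₁ + m₂c₂T₂)/(m₁c₁ + m₂c₂) = 572.27 K.
ΔS₁ = m₁c₁ ln(T_f/T₁) = 520.452 × ln(572.27/657) = -71.86 J/K.
ΔS₂ = m₂c₂ ln(T_f/T₂) = 363.662 × ln(572.27/451) = 86.6 J/K.
ΔS_total = -71.86 + 86.6 = 14.7 J/K.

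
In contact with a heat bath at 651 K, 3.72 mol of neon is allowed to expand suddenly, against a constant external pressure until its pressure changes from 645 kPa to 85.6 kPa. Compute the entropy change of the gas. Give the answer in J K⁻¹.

Entropy is a state function, so ΔS_gas depends only on the end states.
For an isothermal ideal gas ΔS_gas = nR ln(P₁/P₂) = 3.72 × 8.314 × ln(645/85.6) = 62.5 J/K.

ΔS_gas = 62.5 J/K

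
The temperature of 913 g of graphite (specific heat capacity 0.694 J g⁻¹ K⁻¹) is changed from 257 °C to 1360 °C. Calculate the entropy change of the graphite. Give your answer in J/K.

ΔS = 713 J/K

In kelvin: T₁ = 530.15 K, T₂ = 1633.15 K. ΔS = ∫dQ_rev/T = m c ln(T₂/T₁) = 913 × 0.694 × ln(1633.15/530.15) = 713 J/K.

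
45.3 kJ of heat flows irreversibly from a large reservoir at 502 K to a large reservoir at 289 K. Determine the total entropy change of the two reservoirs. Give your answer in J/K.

ΔS_total = 66.5 J/K

ΔS_hot = −Q/T_H = −45300/502 = -90.24 J/K and ΔS_cold = +Q/T_C = 45300/289 = 156.7 J/K.
ΔS_total = -90.24 + 156.7 = 66.5 J/K, positive as the second law requires.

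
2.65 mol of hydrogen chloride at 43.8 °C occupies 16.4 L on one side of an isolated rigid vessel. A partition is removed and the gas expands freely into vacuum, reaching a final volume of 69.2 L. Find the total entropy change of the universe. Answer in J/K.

ΔS_universe = 31.7 J/K

For an ideal gas in free expansion Q = 0 and W = 0, so T is unchanged.
Entropy is a state function; using a reversible isothermal path, ΔS_gas = nR ln(V₂/V₁) = 2.65 × 8.314 × ln(69.2/16.4) = 31.7 J/K.
The insulated surroundings exchange no heat, so ΔS_surr = 0 and ΔS_universe = ΔS_gas.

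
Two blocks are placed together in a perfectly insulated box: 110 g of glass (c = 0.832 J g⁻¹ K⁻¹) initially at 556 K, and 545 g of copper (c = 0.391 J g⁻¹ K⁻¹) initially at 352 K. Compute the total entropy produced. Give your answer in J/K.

ΔS_total = 7.06 J/K

Energy balance: T_f = (m₁c₁T₁ + m₂c₂T₂)/(m₁c₁ + m₂c₂) = 413.29 K.
ΔS₁ = m₁c₁ ln(T_f/T₁) = 91.52 × ln(413.29/556) = -27.15 J/K.
ΔS₂ = m₂c₂ ln(T_f/T₂) = 213.095 × ln(413.29/352) = 34.21 J/K.
ΔS_total = -27.15 + 34.21 = 7.06 J/K.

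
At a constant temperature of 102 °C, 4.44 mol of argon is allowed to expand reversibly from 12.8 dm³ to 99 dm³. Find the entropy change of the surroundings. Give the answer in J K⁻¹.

For an isothermal ideal gas ΔS_gas = nR ln(V₂/V₁) = 4.44 × 8.314 × ln(99/12.8) = 75.5 J/K.
The process is reversible, so ΔS_surr = −ΔS_gas = -75.5 J/K and ΔS_universe = 0.

ΔS_surr = -75.5 J/K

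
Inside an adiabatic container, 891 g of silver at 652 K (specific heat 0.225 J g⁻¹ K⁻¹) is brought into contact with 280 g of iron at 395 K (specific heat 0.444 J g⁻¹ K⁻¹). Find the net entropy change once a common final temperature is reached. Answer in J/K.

ΔS_total = 9.18 J/K

Energy balance: T_f = (m₁c₁T₁ + m₂c₂T₂)/(m₁c₁ + m₂c₂) = 553.63 K.
ΔS₁ = m₁c₁ ln(T_f/T₁) = 200.475 × ln(553.63/652) = -32.79 J/K.
ΔS₂ = m₂c₂ ln(T_f/T₂) = 124.32 × ln(553.63/395) = 41.97 J/K.
ΔS_total = -32.79 + 41.97 = 9.18 J/K.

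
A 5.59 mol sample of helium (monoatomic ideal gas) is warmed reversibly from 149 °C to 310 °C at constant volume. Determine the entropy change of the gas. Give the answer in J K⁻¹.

ΔS = 22.5 J/K

In kelvin: T₁ = 422.15 K, T₂ = 583.15 K. At constant volume, ΔS = nC_V ln(T₂/T₁) with C_V = 3R/2 = 12.47 J mol⁻¹ K⁻¹.
ΔS = 5.59 × 12.47 × ln(583.15/422.15) = 22.5 J/K.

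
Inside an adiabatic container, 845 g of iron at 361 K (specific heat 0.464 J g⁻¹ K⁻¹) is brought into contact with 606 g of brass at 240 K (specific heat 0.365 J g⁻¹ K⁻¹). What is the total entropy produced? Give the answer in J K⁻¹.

ΔS_total = 11.3 J/K

Energy balance: T_f = (m₁c₁T₁ + m₂c₂T₂)/(m₁c₁ + m₂c₂) = 317.36 K.
ΔS₁ = m₁c₁ ln(T_f/T₁) = 392.08 × ln(317.36/361) = -50.52 J/K.
ΔS₂ = m₂c₂ ln(T_f/T₂) = 221.19 × ln(317.36/240) = 61.8 J/K.
ΔS_total = -50.52 + 61.8 = 11.3 J/K.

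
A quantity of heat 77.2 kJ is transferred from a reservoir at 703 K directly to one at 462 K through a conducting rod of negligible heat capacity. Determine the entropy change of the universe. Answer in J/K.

ΔS_total = 57.3 J/K

ΔS_hot = −Q/T_H = −77200/703 = -109.8 J/K and ΔS_cold = +Q/T_C = 77200/462 = 167.1 J/K.
ΔS_total = -109.8 + 167.1 = 57.3 J/K, positive as the second law requires.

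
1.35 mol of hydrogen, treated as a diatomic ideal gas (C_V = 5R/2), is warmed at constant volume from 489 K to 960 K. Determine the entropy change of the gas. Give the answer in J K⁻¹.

ΔS = 18.9 J/K

At constant volume, ΔS = nC_V ln(T₂/T₁) with C_V = 5R/2 = 20.79 J mol⁻¹ K⁻¹.
ΔS = 1.35 × 20.79 × ln(960/489) = 18.9 J/K.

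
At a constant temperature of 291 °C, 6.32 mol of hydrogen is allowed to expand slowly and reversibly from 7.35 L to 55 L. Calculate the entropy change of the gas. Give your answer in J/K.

ΔS_gas = 106 J/K

For an isothermal ideal gas ΔS_gas = nR ln(V₂/V₁) = 6.32 × 8.314 × ln(55/7.35) = 106 J/K.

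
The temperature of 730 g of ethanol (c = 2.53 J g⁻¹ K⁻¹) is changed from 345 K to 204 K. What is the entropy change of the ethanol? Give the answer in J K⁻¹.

ΔS = ∫dQ_rev/T = m c ln(T₂/T₁) = 730 × 2.53 × ln(204/345) = -970 J/K.

ΔS = -970 J/K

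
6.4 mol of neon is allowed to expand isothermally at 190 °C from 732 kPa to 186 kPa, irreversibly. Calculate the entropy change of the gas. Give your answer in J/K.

Entropy is a state function, so ΔS_gas depends only on the end states.
For an isothermal ideal gas ΔS_gas = nR ln(P₁/P₂) = 6.4 × 8.314 × ln(732/186) = 72.9 J/K.

ΔS_gas = 72.9 J/K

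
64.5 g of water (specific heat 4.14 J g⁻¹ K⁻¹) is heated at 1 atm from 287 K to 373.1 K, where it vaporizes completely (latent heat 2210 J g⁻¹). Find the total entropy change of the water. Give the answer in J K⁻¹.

ΔS = 452 J/K

Warming step: ΔS₁ = m c ln(T_tr/T_i) = 64.5 × 4.14 × ln(373.1/287) = 70.06 J/K.
Phase change: ΔS₂ = +mL/T_tr = 64.5 × 2210 / 373.1 = 382.1 J/K.
ΔS_total = (70.06) + (382.1) = 452 J/K.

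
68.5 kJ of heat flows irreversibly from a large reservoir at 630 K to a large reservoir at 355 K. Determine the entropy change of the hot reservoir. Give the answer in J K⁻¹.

The hot reservoir loses heat Q, so ΔS_hot = −Q/T_H = −68500/630 = -109 J/K.

ΔS_hot = -109 J/K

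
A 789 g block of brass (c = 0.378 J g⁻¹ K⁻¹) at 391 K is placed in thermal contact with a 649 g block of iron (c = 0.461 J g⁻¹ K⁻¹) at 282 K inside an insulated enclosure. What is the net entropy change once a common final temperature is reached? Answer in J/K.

Energy balance: T_f = (m₁c₁T₁ + m₂c₂T₂)/(m₁c₁ + m₂c₂) = 336.41 K.
ΔS₁ = m₁c₁ ln(T_f/T₁) = 298.242 × ln(336.41/391) = -44.85 J/K.
ΔS₂ = m₂c₂ ln(T_f/T₂) = 299.189 × ln(336.41/282) = 52.79 J/K.
ΔS_total = -44.85 + 52.79 = 7.94 J/K.

ΔS_total = 7.94 J/K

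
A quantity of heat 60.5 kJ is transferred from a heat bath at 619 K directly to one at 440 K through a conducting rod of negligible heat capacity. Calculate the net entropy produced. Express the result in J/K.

ΔS_total = 39.8 J/K

ΔS_hot = −Q/T_H = −60500/619 = -97.74 J/K and ΔS_cold = +Q/T_C = 60500/440 = 137.5 J/K.
ΔS_total = -97.74 + 137.5 = 39.8 J/K, positive as the second law requires.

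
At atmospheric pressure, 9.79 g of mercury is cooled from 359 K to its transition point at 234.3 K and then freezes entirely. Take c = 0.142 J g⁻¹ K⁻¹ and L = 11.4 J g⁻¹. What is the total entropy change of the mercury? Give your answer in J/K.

ΔS = -1.07 J/K

Cooling step: ΔS₁ = m c ln(T_tr/T_i) = 9.79 × 0.142 × ln(234.3/359) = -0.5932 J/K.
Phase change: ΔS₂ = −mL/T_tr = −9.79 × 11.4 / 234.3 = -0.4763 J/K.
ΔS_total = (-0.5932) + (-0.4763) = -1.07 J/K.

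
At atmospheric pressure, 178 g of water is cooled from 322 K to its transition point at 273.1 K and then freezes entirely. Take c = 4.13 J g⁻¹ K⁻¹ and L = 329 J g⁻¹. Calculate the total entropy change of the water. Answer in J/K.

Cooling step: ΔS₁ = m c ln(T_tr/T_i) = 178 × 4.13 × ln(273.1/322) = -121.1 J/K.
Phase change: ΔS₂ = −mL/T_tr = −178 × 329 / 273.1 = -214.4 J/K.
ΔS_total = (-121.1) + (-214.4) = -336 J/K.

ΔS = -336 J/K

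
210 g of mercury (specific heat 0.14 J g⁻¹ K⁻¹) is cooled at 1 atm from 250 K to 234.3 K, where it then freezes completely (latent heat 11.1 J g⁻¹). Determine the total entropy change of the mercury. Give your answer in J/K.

Cooling step: ΔS₁ = m c ln(T_tr/T_i) = 210 × 0.14 × ln(234.3/250) = -1.907 J/K.
Phase change: ΔS₂ = −mL/T_tr = −210 × 11.1 / 234.3 = -9.949 J/K.
ΔS_total = (-1.907) + (-9.949) = -11.9 J/K.

ΔS = -11.9 J/K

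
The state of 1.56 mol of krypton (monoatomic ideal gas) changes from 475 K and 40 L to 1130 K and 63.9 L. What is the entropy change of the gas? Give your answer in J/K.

ΔS = 22.9 J/K

Entropy is a state function: ΔS = nC_V ln(T₂/T₁) + nR ln(V₂/V₁), with C_V = 3R/2 = 12.47 J mol⁻¹ K⁻¹ for a monoatomic ideal gas.
ΔS = 1.56 × [12.47 × ln(1130/475) + 8.314 × ln(63.9/40)] = 22.9 J/K.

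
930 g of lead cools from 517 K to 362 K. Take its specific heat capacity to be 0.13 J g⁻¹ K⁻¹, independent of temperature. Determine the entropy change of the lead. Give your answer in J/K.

ΔS = ∫dQ_rev/T = m c ln(T₂/T₁) = 930 × 0.13 × ln(362/517) = -43.1 J/K.

ΔS = -43.1 J/K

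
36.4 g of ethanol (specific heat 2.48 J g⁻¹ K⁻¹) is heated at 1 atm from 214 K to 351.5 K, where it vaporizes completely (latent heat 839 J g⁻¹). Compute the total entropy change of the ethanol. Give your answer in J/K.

Warming step: ΔS₁ = m c ln(T_tr/T_i) = 36.4 × 2.48 × ln(351.5/214) = 44.8 J/K.
Phase change: ΔS₂ = +mL/T_tr = 36.4 × 839 / 351.5 = 86.88 J/K.
ΔS_total = (44.8) + (86.88) = 132 J/K.

ΔS = 132 J/K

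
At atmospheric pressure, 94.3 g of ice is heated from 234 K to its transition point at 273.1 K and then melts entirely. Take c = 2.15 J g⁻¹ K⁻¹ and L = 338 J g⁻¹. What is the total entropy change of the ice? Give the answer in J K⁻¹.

ΔS = 148 J/K

Warming step: ΔS₁ = m c ln(T_tr/T_i) = 94.3 × 2.15 × ln(273.1/234) = 31.33 J/K.
Phase change: ΔS₂ = +mL/T_tr = 94.3 × 338 / 273.1 = 116.7 J/K.
ΔS_total = (31.33) + (116.7) = 148 J/K.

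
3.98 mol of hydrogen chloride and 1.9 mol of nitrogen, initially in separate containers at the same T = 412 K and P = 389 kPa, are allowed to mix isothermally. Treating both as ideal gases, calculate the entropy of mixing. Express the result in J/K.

Mole fractions: x_A = 3.98/5.88 = 0.677, x_B = 0.323.
ΔS_mix = −R(n_A ln x_A + n_B ln x_B) = −8.314 × (3.98 ln 0.677 + 1.9 ln 0.323) = 30.8 J/K.

ΔS_mix = 30.8 J/K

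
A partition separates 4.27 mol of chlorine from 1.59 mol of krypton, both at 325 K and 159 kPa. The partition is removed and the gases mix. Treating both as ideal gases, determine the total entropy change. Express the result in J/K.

Mole fractions: x_A = 4.27/5.86 = 0.729, x_B = 0.271.
ΔS_mix = −R(n_A ln x_A + n_B ln x_B) = −8.314 × (4.27 ln 0.729 + 1.59 ln 0.271) = 28.5 J/K.

ΔS_mix = 28.5 J/K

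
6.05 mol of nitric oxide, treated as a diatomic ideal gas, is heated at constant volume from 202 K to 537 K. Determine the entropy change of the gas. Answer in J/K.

At constant volume, ΔS = nC_V ln(T₂/T₁) with C_V = 5R/2 = 20.79 J mol⁻¹ K⁻¹.
ΔS = 6.05 × 20.79 × ln(537/202) = 123 J/K.

ΔS = 123 J/K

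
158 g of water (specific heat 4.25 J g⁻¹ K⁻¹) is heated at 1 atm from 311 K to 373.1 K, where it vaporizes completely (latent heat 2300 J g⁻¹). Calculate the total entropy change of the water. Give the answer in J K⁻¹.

ΔS = 1100 J/K

Warming step: ΔS₁ = m c ln(T_tr/T_i) = 158 × 4.25 × ln(373.1/311) = 122.2 J/K.
Phase change: ΔS₂ = +mL/T_tr = 158 × 2300 / 373.1 = 974 J/K.
ΔS_total = (122.2) + (974) = 1100 J/K.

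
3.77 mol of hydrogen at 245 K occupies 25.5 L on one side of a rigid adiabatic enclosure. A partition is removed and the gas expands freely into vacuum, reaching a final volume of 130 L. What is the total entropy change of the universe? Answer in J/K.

ΔS_universe = 51.1 J/K

For an ideal gas in free expansion Q = 0 and W = 0, so T is unchanged.
Entropy is a state function; using a reversible isothermal path, ΔS_gas = nR ln(V₂/V₁) = 3.77 × 8.314 × ln(130/25.5) = 51.1 J/K.
The insulated surroundings exchange no heat, so ΔS_surr = 0 and ΔS_universe = ΔS_gas.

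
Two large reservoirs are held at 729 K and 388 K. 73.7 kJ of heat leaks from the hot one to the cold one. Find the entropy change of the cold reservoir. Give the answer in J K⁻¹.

ΔS_cold = 190 J/K

The cold reservoir gains heat Q, so ΔS_cold = +Q/T_C = 73700/388 = 190 J/K.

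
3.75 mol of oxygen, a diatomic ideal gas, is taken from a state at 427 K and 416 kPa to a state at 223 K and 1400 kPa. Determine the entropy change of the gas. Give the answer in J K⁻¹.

ΔS = nC_p ln(T₂/T₁) − nR ln(P₂/P₁), with C_p = 7R/2 = 29.1 J mol⁻¹ K⁻¹ for a diatomic ideal gas.
ΔS = 3.75 × [29.1 × ln(223/427) − 8.314 × ln(1400/416)] = -109 J/K.

ΔS = -109 J/K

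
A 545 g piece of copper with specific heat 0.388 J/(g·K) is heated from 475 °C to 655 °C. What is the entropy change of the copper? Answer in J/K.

ΔS = 45.6 J/K

In kelvin: T₁ = 748.15 K, T₂ = 928.15 K. ΔS = ∫dQ_rev/T = m c ln(T₂/T₁) = 545 × 0.388 × ln(928.15/748.15) = 45.6 J/K.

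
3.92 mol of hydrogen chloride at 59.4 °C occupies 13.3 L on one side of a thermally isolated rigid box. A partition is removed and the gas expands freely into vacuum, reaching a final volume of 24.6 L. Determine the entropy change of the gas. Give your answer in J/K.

ΔS_gas = 20 J/K

No heat is exchanged and no work is done, so the ideal-gas temperature stays constant.
Entropy is a state function; using a reversible isothermal path, ΔS_gas = nR ln(V₂/V₁) = 3.92 × 8.314 × ln(24.6/13.3) = 20 J/K.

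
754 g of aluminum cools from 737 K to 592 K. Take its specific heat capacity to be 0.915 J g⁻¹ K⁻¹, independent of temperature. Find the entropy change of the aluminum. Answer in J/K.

ΔS = ∫dQ_rev/T = m c ln(T₂/T₁) = 754 × 0.915 × ln(592/737) = -151 J/K.

ΔS = -151 J/K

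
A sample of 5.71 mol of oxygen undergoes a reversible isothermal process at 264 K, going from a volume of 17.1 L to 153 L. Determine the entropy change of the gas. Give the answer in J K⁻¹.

For an isothermal ideal gas ΔS_gas = nR ln(V₂/V₁) = 5.71 × 8.314 × ln(153/17.1) = 104 J/K.

ΔS_gas = 104 J/K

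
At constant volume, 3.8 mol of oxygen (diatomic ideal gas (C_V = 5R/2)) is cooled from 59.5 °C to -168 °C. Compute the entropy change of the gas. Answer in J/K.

In kelvin: T₁ = 332.65 K, T₂ = 105.15 K. At constant volume, ΔS = nC_V ln(T₂/T₁) with C_V = 5R/2 = 20.79 J mol⁻¹ K⁻¹.
ΔS = 3.8 × 20.79 × ln(105.15/332.65) = -91 J/K.

ΔS = -91 J/K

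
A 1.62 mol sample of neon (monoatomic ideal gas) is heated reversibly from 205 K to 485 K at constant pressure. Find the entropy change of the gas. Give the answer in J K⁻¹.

ΔS = 29 J/K

At constant pressure, ΔS = nC_p ln(T₂/T₁) with C_p = 5R/2 = 20.79 J mol⁻¹ K⁻¹.
ΔS = 1.62 × 20.79 × ln(485/205) = 29 J/K.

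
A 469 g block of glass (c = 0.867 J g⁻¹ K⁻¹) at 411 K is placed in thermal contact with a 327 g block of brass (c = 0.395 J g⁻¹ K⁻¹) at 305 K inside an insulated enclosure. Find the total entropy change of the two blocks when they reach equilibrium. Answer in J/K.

ΔS_total = 4.13 J/K

Energy balance: T_f = (m₁c₁T₁ + m₂c₂T₂)/(m₁c₁ + m₂c₂) = 385.45 K.
ΔS₁ = m₁c₁ ln(T_f/T₁) = 406.623 × ln(385.45/411) = -26.102 J/K.
ΔS₂ = m₂c₂ ln(T_f/T₂) = 129.165 × ln(385.45/305) = 30.236 J/K.
ΔS_total = -26.102 + 30.236 = 4.13 J/K.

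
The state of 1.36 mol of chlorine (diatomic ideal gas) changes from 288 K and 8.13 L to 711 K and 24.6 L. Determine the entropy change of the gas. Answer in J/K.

Entropy is a state function: ΔS = nC_V ln(T₂/T₁) + nR ln(V₂/V₁), with C_V = 5R/2 = 20.79 J mol⁻¹ K⁻¹ for a diatomic ideal gas.
ΔS = 1.36 × [20.79 × ln(711/288) + 8.314 × ln(24.6/8.13)] = 38.1 J/K.

ΔS = 38.1 J/K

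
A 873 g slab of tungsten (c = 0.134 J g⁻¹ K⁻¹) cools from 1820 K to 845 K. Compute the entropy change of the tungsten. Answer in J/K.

ΔS = ∫dQ_rev/T = m c ln(T₂/T₁) = 873 × 0.134 × ln(845/1820) = -89.8 J/K.

ΔS = -89.8 J/K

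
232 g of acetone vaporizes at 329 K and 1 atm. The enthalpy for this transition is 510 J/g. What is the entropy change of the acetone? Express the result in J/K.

ΔS = 360 J/K

Heat absorbed by the substance: Q = mL = 232 × 510 = 118320 J.
At constant T, ΔS = Q_rev/T = 118320 / 329 = 360 J/K.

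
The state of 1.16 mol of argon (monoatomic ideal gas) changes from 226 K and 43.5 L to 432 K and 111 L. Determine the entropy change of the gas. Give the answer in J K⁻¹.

Entropy is a state function: ΔS = nC_V ln(T₂/T₁) + nR ln(V₂/V₁), with C_V = 3R/2 = 12.47 J mol⁻¹ K⁻¹ for a monoatomic ideal gas.
ΔS = 1.16 × [12.47 × ln(432/226) + 8.314 × ln(111/43.5)] = 18.4 J/K.

ΔS = 18.4 J/K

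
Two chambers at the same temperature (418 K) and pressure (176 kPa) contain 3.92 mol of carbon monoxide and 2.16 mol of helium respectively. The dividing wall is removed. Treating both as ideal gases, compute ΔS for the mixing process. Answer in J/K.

Mole fractions: x_A = 3.92/6.08 = 0.645, x_B = 0.355.
ΔS_mix = −R(n_A ln x_A + n_B ln x_B) = −8.314 × (3.92 ln 0.645 + 2.16 ln 0.355) = 32.9 J/K.

ΔS_mix = 32.9 J/K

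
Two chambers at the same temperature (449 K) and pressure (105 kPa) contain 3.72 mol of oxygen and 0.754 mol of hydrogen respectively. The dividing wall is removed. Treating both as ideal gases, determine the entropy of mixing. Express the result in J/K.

ΔS_mix = 16.9 J/K

Mole fractions: x_A = 3.72/4.47 = 0.831, x_B = 0.169.
ΔS_mix = −R(n_A ln x_A + n_B ln x_B) = −8.314 × (3.72 ln 0.831 + 0.754 ln 0.169) = 16.9 J/K.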